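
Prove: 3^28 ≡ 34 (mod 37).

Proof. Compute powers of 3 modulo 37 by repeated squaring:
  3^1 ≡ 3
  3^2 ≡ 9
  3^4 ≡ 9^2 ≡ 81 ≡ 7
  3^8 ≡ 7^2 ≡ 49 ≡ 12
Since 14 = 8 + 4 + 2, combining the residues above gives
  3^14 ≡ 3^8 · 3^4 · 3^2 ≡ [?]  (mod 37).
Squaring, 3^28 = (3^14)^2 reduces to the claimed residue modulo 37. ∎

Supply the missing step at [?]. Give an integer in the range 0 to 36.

16

Multiply the listed residues: 12 · 7 · 9 = 84 → 756.
Reducing modulo 37: 756 = 20·37 + 16, so 3^14 ≡ 16.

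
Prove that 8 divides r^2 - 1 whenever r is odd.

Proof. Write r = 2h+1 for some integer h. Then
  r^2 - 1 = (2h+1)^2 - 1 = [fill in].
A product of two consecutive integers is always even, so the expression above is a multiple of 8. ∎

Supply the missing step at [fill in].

4h(h + 1)

(2h+1)^2 - 1 = 4h^2 + 4h + 1 - 1 = 4h^2 + 4h = 4h(h+1).
Since h and h+1 are consecutive, h(h+1) is even, and 4·(even) is a multiple of 8.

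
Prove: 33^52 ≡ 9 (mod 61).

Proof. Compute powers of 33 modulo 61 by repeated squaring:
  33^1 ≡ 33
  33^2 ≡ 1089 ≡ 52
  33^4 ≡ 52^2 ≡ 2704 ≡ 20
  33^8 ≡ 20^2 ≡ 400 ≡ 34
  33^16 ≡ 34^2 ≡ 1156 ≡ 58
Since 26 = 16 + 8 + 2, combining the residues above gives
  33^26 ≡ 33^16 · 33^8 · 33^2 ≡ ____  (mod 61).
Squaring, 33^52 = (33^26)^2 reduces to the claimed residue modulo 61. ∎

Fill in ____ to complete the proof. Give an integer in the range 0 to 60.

3

Multiply the listed residues: 58 · 34 · 52 = 1972 → 102544.
Reducing modulo 61: 102544 = 1681·61 + 3, so 33^26 ≡ 3.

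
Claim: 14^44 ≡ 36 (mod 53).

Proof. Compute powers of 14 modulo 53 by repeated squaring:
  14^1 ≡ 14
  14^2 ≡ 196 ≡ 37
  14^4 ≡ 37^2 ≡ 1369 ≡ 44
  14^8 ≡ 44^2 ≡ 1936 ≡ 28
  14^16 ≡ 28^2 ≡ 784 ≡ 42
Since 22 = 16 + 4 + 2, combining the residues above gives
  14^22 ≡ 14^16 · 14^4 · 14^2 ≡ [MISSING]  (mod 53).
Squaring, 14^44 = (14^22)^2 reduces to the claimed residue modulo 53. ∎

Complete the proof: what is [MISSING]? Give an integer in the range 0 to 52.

14^16 · 14^4 · 14^2 ≡ 42 · 44 · 37 = 68376.
68376 mod 53 = 6, so 14^22 ≡ 6 (mod 53).

6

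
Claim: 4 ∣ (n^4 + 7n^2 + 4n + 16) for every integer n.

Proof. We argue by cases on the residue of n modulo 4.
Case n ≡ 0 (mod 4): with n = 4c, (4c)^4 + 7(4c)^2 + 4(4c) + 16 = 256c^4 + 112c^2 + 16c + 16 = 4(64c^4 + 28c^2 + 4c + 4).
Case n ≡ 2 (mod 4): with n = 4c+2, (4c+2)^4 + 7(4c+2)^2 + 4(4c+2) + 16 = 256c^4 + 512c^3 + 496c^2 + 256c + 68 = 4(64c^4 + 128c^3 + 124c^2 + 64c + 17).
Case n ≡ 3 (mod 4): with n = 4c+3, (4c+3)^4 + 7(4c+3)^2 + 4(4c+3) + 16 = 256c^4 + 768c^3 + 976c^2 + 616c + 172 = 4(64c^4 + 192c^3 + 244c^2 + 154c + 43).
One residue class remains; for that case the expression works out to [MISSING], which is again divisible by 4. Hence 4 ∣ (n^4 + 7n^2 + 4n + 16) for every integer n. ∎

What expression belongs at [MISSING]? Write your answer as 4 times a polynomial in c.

4(64c^4 + 64c^3 + 52c^2 + 22c + 7)

The residues treated are {0, 2, 3}, so the missing case is n ≡ 1 (mod 4); write n = 4c+1.
Then (4c+1)^4 + 7(4c+1)^2 + 4(4c+1) + 16 = 256c^4 + 256c^3 + 208c^2 + 88c + 28 = 4(64c^4 + 64c^3 + 52c^2 + 22c + 7).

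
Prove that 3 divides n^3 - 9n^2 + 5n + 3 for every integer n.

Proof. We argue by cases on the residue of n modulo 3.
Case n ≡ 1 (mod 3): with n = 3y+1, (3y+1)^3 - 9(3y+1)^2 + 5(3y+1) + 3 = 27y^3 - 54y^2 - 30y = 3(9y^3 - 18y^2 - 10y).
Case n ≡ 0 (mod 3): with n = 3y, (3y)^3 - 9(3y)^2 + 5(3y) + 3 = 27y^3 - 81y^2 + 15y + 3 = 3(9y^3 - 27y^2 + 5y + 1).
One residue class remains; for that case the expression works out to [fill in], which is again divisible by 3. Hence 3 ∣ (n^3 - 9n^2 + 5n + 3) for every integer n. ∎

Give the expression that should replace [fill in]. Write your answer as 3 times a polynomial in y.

Only n ≡ 2 (mod 3) is unaccounted for. Put n = 3y+2:
(3y+2)^3 - 9(3y+2)^2 + 5(3y+2) + 3 expands to 27y^3 - 27y^2 - 57y - 15,
and factoring out 3 leaves 3(9y^3 - 9y^2 - 19y - 5).

3(9y^3 - 9y^2 - 19y - 5)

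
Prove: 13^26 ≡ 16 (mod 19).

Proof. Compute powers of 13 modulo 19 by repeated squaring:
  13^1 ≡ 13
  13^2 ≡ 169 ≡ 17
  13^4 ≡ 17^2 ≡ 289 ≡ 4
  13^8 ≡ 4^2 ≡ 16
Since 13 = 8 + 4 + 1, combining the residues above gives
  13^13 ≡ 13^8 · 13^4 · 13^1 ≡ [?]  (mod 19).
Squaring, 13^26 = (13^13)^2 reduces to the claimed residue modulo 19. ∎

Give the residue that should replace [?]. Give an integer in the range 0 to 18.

15

13^8 · 13^4 · 13^1 ≡ 16 · 4 · 13 = 832.
832 mod 19 = 15, so 13^13 ≡ 15 (mod 19).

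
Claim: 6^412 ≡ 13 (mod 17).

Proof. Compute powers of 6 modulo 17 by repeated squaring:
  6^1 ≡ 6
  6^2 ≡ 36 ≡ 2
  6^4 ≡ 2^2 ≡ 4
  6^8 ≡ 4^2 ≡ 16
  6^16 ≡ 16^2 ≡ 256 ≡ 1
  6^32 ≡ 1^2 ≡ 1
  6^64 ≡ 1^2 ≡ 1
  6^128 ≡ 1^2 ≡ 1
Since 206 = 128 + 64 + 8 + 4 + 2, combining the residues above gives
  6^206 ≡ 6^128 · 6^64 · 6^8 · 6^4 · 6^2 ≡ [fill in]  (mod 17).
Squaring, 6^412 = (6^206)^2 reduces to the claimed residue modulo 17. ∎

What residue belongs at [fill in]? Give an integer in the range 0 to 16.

9

6^128 · 6^64 · 6^8 · 6^4 · 6^2 ≡ 1 · 1 · 16 · 4 · 2 = 128.
128 mod 17 = 9, so 6^206 ≡ 9 (mod 17).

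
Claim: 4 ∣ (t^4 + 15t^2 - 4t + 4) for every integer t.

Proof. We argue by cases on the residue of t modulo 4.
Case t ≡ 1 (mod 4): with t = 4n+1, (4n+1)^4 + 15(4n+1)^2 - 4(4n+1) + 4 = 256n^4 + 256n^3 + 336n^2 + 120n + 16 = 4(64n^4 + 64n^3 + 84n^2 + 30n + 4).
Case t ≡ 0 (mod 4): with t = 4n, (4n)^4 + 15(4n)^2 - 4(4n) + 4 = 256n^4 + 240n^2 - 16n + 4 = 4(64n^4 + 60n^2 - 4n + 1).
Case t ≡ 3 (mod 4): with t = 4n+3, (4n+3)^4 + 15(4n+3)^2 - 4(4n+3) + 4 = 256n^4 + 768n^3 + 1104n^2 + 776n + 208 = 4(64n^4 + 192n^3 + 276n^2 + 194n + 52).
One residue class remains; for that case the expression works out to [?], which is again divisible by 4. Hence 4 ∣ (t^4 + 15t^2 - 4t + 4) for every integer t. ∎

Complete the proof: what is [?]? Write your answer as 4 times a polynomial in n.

4(64n^4 + 128n^3 + 156n^2 + 88n + 18)

Only t ≡ 2 (mod 4) is unaccounted for. Put t = 4n+2:
(4n+2)^4 + 15(4n+2)^2 - 4(4n+2) + 4 expands to 256n^4 + 512n^3 + 624n^2 + 352n + 72,
and factoring out 4 leaves 4(64n^4 + 128n^3 + 156n^2 + 88n + 18).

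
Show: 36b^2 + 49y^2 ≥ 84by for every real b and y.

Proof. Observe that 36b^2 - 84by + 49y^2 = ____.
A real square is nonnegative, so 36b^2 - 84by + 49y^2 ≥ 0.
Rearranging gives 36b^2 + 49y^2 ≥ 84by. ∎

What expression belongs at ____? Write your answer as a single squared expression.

(6b - 7y)^2

36b^2 - 84by + 49y^2 is a perfect-square trinomial: the outer terms are (6b)^2 and (7y)^2, and the cross term is -2·6b·7y.
So 36b^2 - 84by + 49y^2 = (6b - 7y)^2 ≥ 0.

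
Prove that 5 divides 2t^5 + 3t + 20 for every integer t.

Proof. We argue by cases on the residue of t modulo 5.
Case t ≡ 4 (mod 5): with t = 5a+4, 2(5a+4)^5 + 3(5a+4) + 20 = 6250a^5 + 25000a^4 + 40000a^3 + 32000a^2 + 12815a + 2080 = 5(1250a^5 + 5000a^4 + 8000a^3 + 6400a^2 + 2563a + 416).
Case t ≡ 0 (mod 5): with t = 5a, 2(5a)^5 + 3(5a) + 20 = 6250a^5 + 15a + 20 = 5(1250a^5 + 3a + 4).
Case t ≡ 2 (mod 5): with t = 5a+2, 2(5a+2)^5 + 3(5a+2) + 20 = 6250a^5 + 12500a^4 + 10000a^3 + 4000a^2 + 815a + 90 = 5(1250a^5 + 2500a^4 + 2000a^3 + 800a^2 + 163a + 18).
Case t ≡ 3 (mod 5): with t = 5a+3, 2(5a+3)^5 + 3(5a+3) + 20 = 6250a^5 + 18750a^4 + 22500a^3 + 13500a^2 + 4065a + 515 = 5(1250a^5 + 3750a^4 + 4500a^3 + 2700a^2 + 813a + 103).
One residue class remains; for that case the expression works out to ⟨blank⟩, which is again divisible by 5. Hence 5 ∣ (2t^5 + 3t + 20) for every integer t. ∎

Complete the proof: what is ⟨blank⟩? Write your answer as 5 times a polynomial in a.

Only t ≡ 1 (mod 5) is unaccounted for. Put t = 5a+1:
2(5a+1)^5 + 3(5a+1) + 20 expands to 6250a^5 + 6250a^4 + 2500a^3 + 500a^2 + 65a + 25,
and factoring out 5 leaves 5(1250a^5 + 1250a^4 + 500a^3 + 100a^2 + 13a + 5).

5(1250a^5 + 1250a^4 + 500a^3 + 100a^2 + 13a + 5)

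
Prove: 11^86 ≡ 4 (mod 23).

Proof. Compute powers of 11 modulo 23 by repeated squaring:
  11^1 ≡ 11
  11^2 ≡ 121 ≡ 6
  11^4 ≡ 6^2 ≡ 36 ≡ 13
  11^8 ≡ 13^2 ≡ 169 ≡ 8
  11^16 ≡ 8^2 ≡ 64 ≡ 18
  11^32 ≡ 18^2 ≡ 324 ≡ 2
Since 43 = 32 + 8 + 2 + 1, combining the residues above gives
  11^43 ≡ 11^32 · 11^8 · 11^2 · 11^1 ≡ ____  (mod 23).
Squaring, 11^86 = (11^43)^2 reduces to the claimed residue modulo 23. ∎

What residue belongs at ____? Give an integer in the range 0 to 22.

Multiply the listed residues: 2 · 8 · 6 · 11 = 16 → 96 → 1056.
Reducing modulo 23: 1056 = 45·23 + 21, so 11^43 ≡ 21.

21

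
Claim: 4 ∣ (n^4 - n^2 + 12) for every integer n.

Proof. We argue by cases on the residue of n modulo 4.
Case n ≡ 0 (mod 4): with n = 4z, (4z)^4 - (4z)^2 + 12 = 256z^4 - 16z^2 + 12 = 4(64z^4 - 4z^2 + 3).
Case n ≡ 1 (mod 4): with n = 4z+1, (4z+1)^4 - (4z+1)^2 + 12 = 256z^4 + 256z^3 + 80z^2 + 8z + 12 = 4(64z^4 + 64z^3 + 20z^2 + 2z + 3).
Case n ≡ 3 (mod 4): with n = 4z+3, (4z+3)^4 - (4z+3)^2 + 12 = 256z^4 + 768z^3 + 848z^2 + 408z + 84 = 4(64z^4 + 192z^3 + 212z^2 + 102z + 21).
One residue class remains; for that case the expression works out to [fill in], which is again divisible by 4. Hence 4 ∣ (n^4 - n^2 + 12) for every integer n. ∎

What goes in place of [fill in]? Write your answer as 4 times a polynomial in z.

4(64z^4 + 128z^3 + 92z^2 + 28z + 6)

Only n ≡ 2 (mod 4) is unaccounted for. Put n = 4z+2:
(4z+2)^4 - (4z+2)^2 + 12 expands to 256z^4 + 512z^3 + 368z^2 + 112z + 24,
and factoring out 4 leaves 4(64z^4 + 128z^3 + 92z^2 + 28z + 6).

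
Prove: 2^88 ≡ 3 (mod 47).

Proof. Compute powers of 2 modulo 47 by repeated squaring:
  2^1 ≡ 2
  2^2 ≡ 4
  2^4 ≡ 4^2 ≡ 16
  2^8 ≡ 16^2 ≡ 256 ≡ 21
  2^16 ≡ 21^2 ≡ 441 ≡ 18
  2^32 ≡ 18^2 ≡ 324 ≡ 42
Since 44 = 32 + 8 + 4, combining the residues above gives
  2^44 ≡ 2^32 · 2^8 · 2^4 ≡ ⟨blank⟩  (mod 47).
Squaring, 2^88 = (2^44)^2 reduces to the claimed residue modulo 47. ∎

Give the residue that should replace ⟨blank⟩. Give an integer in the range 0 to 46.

2^32 · 2^8 · 2^4 ≡ 42 · 21 · 16 = 14112.
14112 mod 47 = 12, so 2^44 ≡ 12 (mod 47).

12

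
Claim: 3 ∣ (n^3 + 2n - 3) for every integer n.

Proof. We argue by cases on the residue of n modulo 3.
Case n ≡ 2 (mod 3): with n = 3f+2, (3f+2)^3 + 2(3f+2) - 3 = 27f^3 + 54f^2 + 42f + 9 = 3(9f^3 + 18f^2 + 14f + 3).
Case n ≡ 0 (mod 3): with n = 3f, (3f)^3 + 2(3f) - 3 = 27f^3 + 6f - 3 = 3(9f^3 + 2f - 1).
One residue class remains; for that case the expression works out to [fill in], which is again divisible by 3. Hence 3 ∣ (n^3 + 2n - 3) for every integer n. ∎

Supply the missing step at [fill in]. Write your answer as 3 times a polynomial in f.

3(9f^3 + 9f^2 + 5f)

Only n ≡ 1 (mod 3) is unaccounted for. Put n = 3f+1:
(3f+1)^3 + 2(3f+1) - 3 expands to 27f^3 + 27f^2 + 15f,
and factoring out 3 leaves 3(9f^3 + 9f^2 + 5f).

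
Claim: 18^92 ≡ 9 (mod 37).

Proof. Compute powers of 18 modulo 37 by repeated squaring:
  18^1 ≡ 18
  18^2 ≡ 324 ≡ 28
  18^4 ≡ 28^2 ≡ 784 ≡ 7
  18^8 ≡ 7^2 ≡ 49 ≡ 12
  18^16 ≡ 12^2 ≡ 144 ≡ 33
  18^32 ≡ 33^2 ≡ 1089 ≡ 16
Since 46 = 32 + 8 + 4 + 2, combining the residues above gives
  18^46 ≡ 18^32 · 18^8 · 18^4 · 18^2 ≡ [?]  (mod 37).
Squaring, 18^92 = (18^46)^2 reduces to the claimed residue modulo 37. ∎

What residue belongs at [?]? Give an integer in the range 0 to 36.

3

18^32 · 18^8 · 18^4 · 18^2 ≡ 16 · 12 · 7 · 28 = 37632.
37632 mod 37 = 3, so 18^46 ≡ 3 (mod 37).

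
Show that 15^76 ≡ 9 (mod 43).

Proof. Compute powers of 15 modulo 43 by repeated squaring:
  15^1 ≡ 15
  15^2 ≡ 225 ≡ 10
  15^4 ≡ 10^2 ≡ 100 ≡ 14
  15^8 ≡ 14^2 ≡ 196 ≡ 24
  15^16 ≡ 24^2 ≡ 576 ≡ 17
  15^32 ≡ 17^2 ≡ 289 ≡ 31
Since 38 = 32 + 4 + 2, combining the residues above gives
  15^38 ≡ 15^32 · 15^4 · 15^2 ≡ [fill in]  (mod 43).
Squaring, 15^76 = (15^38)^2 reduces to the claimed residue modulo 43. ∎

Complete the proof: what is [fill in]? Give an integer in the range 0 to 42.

40

15^32 · 15^4 · 15^2 ≡ 31 · 14 · 10 = 4340.
4340 mod 43 = 40, so 15^38 ≡ 40 (mod 43).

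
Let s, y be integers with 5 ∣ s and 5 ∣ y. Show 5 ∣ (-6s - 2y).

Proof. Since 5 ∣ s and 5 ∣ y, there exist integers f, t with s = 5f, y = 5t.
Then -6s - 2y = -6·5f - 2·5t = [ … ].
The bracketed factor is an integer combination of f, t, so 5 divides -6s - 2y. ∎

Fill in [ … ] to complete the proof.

5(-6f - 2t)

Pull the common 5 out of every term: -6·5f - 2·5t = 5(-6f - 2t).
-6f - 2t is an integer, which exhibits the divisibility.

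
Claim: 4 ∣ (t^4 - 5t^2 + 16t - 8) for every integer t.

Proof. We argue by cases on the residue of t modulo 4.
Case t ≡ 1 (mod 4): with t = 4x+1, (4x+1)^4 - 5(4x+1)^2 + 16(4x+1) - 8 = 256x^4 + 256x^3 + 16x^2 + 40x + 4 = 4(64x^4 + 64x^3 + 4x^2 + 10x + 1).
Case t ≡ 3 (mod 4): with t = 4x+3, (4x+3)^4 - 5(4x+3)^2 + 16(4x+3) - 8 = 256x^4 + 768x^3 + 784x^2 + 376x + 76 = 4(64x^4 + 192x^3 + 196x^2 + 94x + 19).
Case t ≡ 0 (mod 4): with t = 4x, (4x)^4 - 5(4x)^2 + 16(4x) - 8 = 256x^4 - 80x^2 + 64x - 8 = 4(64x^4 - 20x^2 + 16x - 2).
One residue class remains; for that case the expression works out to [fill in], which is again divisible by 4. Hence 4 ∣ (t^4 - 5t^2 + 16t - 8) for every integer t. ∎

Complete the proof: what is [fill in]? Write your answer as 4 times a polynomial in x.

4(64x^4 + 128x^3 + 76x^2 + 28x + 5)

Only t ≡ 2 (mod 4) is unaccounted for. Put t = 4x+2:
(4x+2)^4 - 5(4x+2)^2 + 16(4x+2) - 8 expands to 256x^4 + 512x^3 + 304x^2 + 112x + 20,
and factoring out 4 leaves 4(64x^4 + 128x^3 + 76x^2 + 28x + 5).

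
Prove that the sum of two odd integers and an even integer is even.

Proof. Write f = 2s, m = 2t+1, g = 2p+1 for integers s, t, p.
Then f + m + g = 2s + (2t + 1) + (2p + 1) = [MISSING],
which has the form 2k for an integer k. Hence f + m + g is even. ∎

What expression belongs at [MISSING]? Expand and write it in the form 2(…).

Expanding: 2s + (2t + 1) + (2p + 1) = 2p + 2s + 2t + 2.
Every term is even; pulling out the factor of 2 gives 2(p + s + t + 1).

2(p + s + t + 1)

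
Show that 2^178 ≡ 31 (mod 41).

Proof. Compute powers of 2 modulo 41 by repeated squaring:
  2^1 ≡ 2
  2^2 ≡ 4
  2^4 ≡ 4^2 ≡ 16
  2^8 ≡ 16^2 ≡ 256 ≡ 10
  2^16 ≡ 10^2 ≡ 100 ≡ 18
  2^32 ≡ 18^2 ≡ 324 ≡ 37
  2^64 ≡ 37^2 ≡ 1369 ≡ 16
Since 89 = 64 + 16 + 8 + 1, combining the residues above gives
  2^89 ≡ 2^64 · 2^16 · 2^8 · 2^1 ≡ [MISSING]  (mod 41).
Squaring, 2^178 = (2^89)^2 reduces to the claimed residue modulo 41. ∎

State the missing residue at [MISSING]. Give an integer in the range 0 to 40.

2^64 · 2^16 · 2^8 · 2^1 ≡ 16 · 18 · 10 · 2 = 5760.
5760 mod 41 = 20, so 2^89 ≡ 20 (mod 41).

20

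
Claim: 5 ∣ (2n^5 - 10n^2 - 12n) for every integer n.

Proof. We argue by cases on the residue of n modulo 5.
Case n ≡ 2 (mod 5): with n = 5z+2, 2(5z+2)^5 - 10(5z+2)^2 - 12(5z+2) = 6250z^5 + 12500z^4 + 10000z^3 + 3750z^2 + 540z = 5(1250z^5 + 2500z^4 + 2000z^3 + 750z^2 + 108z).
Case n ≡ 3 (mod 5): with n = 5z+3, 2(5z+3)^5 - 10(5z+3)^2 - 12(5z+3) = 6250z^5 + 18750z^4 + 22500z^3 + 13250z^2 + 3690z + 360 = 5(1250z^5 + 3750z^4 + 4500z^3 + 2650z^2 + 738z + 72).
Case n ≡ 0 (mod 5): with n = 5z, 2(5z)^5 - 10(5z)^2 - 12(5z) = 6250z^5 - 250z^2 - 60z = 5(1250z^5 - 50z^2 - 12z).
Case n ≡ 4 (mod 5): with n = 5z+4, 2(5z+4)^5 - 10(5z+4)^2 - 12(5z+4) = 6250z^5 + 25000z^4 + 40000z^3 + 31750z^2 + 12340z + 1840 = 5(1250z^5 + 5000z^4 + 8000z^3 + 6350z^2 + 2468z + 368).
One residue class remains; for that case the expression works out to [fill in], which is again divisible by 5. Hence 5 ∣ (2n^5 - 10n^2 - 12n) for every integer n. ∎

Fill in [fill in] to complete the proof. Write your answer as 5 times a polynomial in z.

5(1250z^5 + 1250z^4 + 500z^3 + 50z^2 - 22z - 4)

The residues treated are {2, 3, 0, 4}, so the missing case is n ≡ 1 (mod 5); write n = 5z+1.
Then 2(5z+1)^5 - 10(5z+1)^2 - 12(5z+1) = 6250z^5 + 6250z^4 + 2500z^3 + 250z^2 - 110z - 20 = 5(1250z^5 + 1250z^4 + 500z^3 + 50z^2 - 22z - 4).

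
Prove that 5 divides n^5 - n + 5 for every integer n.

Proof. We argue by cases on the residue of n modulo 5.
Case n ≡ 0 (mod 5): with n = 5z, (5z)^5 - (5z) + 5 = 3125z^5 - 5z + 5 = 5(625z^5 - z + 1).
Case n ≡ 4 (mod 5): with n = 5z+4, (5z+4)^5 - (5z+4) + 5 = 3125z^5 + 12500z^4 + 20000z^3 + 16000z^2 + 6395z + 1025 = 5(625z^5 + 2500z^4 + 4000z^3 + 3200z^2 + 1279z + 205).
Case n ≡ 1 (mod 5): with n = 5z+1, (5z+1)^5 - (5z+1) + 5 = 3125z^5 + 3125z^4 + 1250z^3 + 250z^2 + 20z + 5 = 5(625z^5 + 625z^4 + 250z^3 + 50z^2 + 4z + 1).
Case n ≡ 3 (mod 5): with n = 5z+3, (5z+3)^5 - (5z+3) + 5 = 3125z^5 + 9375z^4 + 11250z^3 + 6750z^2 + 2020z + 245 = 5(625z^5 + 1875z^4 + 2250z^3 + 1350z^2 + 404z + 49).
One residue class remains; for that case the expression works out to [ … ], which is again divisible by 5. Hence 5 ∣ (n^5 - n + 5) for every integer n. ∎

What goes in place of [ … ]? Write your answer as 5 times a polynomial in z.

Only n ≡ 2 (mod 5) is unaccounted for. Put n = 5z+2:
(5z+2)^5 - (5z+2) + 5 expands to 3125z^5 + 6250z^4 + 5000z^3 + 2000z^2 + 395z + 35,
and factoring out 5 leaves 5(625z^5 + 1250z^4 + 1000z^3 + 400z^2 + 79z + 7).

5(625z^5 + 1250z^4 + 1000z^3 + 400z^2 + 79z + 7)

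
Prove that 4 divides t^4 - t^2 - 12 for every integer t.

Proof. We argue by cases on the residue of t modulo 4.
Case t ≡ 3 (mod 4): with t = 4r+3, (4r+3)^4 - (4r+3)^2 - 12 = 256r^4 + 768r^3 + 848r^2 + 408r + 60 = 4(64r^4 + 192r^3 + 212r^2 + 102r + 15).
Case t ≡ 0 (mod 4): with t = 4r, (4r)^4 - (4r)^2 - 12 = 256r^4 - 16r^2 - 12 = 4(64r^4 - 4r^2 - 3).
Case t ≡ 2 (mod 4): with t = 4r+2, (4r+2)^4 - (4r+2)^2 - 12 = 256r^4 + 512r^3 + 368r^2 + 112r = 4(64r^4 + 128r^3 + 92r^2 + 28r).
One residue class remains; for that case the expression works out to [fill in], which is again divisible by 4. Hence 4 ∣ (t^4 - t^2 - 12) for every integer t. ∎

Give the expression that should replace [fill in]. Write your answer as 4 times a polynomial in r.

4(64r^4 + 64r^3 + 20r^2 + 2r - 3)

Only t ≡ 1 (mod 4) is unaccounted for. Put t = 4r+1:
(4r+1)^4 - (4r+1)^2 - 12 expands to 256r^4 + 256r^3 + 80r^2 + 8r - 12,
and factoring out 4 leaves 4(64r^4 + 64r^3 + 20r^2 + 2r - 3).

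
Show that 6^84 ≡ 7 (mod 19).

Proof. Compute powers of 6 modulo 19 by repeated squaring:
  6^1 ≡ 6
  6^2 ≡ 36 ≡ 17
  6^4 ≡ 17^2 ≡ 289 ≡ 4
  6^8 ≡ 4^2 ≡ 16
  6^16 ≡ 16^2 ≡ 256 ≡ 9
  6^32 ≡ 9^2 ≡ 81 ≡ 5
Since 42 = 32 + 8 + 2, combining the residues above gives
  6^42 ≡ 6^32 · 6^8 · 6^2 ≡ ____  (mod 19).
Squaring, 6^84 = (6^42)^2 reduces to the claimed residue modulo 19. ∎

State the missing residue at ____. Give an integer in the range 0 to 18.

6^32 · 6^8 · 6^2 ≡ 5 · 16 · 17 = 1360.
1360 mod 19 = 11, so 6^42 ≡ 11 (mod 19).

11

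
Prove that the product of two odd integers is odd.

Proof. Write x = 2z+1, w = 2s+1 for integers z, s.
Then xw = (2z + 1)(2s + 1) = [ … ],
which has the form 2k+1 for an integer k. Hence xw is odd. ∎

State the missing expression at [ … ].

Expanding: (2z + 1)(2s + 1) = 4sz + 2s + 2z + 1.
Every term except the constant is even, so this is 2(2sz + s + z) + 1,
and 2sz + s + z ∈ ℤ gives the required form.

2(2sz + s + z) + 1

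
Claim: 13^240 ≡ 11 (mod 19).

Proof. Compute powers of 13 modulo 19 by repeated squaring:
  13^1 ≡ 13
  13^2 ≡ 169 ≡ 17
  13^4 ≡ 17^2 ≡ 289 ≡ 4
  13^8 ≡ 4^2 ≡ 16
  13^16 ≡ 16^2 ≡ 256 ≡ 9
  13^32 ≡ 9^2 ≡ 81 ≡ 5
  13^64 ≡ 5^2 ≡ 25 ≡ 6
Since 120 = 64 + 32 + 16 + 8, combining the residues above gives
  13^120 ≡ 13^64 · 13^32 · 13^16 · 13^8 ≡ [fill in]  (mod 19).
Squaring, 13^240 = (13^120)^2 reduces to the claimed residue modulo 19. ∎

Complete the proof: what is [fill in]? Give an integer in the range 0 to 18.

7

13^64 · 13^32 · 13^16 · 13^8 ≡ 6 · 5 · 9 · 16 = 4320.
4320 mod 19 = 7, so 13^120 ≡ 7 (mod 19).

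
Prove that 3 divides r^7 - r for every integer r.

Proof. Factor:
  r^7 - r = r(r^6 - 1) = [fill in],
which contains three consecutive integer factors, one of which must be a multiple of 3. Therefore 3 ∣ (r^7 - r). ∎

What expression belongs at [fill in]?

r^6 - 1 = (r^2 - 1)(r^4 + r^2 + 1), and r^2 - 1 = (r-1)(r+1).
So r(r^6 - 1) = (r - 1)r(r + 1)(r^4 + r^2 + 1).

(r - 1)r(r + 1)(r^4 + r^2 + 1)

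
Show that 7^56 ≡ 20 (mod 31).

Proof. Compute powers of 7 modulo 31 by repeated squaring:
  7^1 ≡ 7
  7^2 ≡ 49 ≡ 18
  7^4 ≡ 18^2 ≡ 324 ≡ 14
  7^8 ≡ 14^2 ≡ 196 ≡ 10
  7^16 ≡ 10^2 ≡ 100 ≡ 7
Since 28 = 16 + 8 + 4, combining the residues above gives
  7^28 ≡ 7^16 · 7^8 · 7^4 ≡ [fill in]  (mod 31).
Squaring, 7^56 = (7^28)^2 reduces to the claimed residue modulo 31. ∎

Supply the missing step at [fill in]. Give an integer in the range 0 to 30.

19

Multiply the listed residues: 7 · 10 · 14 = 70 → 980.
Reducing modulo 31: 980 = 31·31 + 19, so 7^28 ≡ 19.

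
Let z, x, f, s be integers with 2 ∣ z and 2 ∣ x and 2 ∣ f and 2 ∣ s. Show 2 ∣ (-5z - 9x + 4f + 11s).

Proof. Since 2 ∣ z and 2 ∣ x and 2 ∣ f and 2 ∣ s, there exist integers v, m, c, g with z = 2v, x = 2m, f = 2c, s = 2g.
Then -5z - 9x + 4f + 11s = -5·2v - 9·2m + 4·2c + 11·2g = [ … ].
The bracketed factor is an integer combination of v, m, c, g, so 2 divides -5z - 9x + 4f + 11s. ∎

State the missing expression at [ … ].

Pull the common 2 out of every term: -5·2v - 9·2m + 4·2c + 11·2g = 2(4c + 11g - 9m - 5v).
4c + 11g - 9m - 5v is an integer, which exhibits the divisibility.

2(4c + 11g - 9m - 5v)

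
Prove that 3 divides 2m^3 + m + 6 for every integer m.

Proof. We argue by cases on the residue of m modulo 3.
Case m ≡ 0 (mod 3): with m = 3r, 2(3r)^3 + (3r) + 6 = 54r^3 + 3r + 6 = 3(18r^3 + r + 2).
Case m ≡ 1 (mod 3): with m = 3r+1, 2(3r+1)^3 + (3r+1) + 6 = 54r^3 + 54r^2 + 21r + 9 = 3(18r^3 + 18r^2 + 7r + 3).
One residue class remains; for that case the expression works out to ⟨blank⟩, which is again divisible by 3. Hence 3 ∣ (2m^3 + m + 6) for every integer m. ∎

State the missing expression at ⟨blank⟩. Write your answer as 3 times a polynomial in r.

The residues treated are {0, 1}, so the missing case is m ≡ 2 (mod 3); write m = 3r+2.
Then 2(3r+2)^3 + (3r+2) + 6 = 54r^3 + 108r^2 + 75r + 24 = 3(18r^3 + 36r^2 + 25r + 8).

3(18r^3 + 36r^2 + 25r + 8)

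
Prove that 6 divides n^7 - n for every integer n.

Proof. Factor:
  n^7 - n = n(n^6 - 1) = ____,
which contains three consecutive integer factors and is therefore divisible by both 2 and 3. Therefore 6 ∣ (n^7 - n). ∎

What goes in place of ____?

(n - 1)n(n + 1)(n^4 + n^2 + 1)

n^6 - 1 = (n^2 - 1)(n^4 + n^2 + 1), and n^2 - 1 = (n-1)(n+1).
So n(n^6 - 1) = (n - 1)n(n + 1)(n^4 + n^2 + 1).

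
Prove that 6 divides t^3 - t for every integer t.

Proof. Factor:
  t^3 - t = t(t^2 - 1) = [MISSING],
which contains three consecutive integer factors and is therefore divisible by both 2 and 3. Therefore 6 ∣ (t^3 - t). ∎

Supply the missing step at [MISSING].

(t - 1)t(t + 1)

t(t^2 - 1) = t(t - 1)(t + 1) = (t - 1)t(t + 1).
These three factors are consecutive integers, so their product is divisible by 6.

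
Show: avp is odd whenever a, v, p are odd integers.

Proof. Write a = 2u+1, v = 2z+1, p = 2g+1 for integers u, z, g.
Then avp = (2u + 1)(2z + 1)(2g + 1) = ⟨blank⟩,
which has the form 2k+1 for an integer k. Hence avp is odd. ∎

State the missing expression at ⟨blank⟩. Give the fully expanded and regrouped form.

2(4guz + 2gu + 2gz + g + 2uz + u + z) + 1

(2u + 1)(2z + 1)(2g + 1) = 8guz + 4gu + 4gz + 2g + 4uz + 2u + 2z + 1
= 2(4guz + 2gu + 2gz + g + 2uz + u + z) + 1.
Since 4guz + 2gu + 2gz + g + 2uz + u + z is an integer, the product is of the form 2k+1 for an integer k.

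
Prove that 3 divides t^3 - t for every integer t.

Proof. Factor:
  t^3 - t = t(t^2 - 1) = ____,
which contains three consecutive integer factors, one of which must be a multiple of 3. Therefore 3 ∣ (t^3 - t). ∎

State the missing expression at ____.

t(t^2 - 1) = t(t - 1)(t + 1) = (t - 1)t(t + 1).
These three factors are consecutive integers, so their product is divisible by 3.

(t - 1)t(t + 1)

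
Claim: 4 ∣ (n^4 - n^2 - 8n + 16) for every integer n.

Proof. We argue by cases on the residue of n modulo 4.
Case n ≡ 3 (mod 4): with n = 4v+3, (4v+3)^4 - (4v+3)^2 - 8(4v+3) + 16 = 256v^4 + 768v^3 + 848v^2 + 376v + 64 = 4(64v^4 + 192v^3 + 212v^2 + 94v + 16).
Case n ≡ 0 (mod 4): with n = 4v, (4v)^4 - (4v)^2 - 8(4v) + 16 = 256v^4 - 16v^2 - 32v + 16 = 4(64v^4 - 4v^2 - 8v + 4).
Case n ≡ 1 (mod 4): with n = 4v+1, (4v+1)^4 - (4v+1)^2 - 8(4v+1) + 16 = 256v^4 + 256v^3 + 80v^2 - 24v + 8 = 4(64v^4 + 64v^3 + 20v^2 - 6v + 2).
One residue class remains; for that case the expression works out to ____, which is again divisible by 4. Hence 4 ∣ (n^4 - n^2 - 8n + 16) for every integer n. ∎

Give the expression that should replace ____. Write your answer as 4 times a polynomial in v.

4(64v^4 + 128v^3 + 92v^2 + 20v + 3)

Only n ≡ 2 (mod 4) is unaccounted for. Put n = 4v+2:
(4v+2)^4 - (4v+2)^2 - 8(4v+2) + 16 expands to 256v^4 + 512v^3 + 368v^2 + 80v + 12,
and factoring out 4 leaves 4(64v^4 + 128v^3 + 92v^2 + 20v + 3).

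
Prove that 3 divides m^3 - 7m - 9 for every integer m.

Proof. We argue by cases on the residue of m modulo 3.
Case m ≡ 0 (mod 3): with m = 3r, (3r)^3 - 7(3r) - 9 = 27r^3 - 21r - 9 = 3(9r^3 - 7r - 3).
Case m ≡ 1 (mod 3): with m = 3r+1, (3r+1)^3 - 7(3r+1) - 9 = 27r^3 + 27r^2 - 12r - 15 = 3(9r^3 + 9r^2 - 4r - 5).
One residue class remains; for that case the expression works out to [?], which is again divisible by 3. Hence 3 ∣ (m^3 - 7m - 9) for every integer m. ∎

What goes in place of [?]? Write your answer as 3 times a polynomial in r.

The residues treated are {0, 1}, so the missing case is m ≡ 2 (mod 3); write m = 3r+2.
Then (3r+2)^3 - 7(3r+2) - 9 = 27r^3 + 54r^2 + 15r - 15 = 3(9r^3 + 18r^2 + 5r - 5).

3(9r^3 + 18r^2 + 5r - 5)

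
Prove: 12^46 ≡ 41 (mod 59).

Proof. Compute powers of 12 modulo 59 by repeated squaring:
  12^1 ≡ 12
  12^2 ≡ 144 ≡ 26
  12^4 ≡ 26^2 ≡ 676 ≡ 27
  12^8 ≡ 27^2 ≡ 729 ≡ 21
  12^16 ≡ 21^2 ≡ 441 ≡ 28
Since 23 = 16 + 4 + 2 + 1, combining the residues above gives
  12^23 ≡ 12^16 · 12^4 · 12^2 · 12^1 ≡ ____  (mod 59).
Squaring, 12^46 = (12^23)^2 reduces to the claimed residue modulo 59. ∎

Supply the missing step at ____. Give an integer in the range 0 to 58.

Multiply the listed residues: 28 · 27 · 26 · 12 = 756 → 19656 → 235872.
Reducing modulo 59: 235872 = 3997·59 + 49, so 12^23 ≡ 49.

49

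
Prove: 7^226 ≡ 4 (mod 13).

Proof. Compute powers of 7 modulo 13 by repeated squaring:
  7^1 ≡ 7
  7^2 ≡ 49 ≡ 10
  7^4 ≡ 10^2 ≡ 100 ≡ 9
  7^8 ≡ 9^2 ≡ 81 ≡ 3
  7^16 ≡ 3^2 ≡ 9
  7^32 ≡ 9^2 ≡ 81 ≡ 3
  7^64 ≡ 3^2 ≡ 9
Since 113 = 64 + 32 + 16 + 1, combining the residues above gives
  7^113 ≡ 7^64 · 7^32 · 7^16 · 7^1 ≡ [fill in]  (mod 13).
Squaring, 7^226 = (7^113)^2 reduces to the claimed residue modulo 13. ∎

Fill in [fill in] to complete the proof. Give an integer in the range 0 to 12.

Multiply the listed residues: 9 · 3 · 9 · 7 = 27 → 243 → 1701.
Reducing modulo 13: 1701 = 130·13 + 11, so 7^113 ≡ 11.

11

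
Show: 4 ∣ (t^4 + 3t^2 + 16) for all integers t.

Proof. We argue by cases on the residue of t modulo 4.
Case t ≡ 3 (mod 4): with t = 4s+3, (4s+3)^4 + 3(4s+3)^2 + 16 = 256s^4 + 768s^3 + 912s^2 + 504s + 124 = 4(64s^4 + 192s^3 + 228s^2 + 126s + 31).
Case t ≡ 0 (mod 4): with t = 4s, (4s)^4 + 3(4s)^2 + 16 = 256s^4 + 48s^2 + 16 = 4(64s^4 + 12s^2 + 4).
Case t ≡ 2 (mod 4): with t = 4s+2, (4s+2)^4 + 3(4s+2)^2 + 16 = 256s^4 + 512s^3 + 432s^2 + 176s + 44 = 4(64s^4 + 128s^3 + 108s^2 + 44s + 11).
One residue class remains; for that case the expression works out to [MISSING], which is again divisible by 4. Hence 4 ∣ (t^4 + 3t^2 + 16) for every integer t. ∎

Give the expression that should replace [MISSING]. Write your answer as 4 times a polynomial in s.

The residues treated are {3, 0, 2}, so the missing case is t ≡ 1 (mod 4); write t = 4s+1.
Then (4s+1)^4 + 3(4s+1)^2 + 16 = 256s^4 + 256s^3 + 144s^2 + 40s + 20 = 4(64s^4 + 64s^3 + 36s^2 + 10s + 5).

4(64s^4 + 64s^3 + 36s^2 + 10s + 5)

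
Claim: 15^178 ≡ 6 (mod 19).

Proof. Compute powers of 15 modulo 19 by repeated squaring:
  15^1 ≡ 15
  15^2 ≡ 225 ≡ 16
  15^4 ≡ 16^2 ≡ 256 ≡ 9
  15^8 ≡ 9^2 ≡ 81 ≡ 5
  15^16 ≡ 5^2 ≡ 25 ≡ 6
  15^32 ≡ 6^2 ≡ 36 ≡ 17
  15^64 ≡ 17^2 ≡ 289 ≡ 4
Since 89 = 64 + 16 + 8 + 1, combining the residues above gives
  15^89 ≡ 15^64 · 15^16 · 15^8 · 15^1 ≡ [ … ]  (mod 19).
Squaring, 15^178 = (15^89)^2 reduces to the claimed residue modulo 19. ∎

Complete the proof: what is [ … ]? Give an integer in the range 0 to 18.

Multiply the listed residues: 4 · 6 · 5 · 15 = 24 → 120 → 1800.
Reducing modulo 19: 1800 = 94·19 + 14, so 15^89 ≡ 14.

14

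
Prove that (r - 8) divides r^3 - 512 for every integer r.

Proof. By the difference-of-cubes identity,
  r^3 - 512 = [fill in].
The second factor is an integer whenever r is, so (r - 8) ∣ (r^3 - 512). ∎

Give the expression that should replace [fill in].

(r - 8)(r^2 + 8r + 64)

a^3 - b^3 = (a - b)(a^2 + ab + b^2). With a = r, b = 8:
r^3 - 512 = (r - 8)(r^2 + 8r + 64).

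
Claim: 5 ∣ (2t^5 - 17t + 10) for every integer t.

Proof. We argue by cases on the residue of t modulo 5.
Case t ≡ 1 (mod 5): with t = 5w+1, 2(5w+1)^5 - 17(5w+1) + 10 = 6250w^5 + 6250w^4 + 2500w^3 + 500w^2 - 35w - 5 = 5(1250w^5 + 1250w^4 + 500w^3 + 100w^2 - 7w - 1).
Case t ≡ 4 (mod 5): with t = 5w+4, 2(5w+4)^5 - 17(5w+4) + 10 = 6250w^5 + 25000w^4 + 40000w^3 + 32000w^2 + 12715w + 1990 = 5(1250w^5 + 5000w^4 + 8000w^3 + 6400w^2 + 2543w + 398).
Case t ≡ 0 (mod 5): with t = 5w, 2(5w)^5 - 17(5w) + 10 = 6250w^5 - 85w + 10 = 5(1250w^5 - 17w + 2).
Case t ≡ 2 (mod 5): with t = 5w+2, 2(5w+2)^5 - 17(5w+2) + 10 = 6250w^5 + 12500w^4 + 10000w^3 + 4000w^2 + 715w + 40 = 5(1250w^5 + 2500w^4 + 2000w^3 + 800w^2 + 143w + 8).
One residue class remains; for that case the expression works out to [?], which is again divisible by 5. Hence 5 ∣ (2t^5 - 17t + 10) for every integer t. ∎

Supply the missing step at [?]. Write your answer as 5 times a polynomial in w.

Only t ≡ 3 (mod 5) is unaccounted for. Put t = 5w+3:
2(5w+3)^5 - 17(5w+3) + 10 expands to 6250w^5 + 18750w^4 + 22500w^3 + 13500w^2 + 3965w + 445,
and factoring out 5 leaves 5(1250w^5 + 3750w^4 + 4500w^3 + 2700w^2 + 793w + 89).

5(1250w^5 + 3750w^4 + 4500w^3 + 2700w^2 + 793w + 89)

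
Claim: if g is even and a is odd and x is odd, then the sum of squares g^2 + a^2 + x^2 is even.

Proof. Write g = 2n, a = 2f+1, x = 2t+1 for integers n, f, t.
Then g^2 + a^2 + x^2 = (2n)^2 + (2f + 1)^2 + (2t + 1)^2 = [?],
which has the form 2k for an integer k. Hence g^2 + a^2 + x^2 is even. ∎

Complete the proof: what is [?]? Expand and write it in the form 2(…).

(2n)^2 + (2f + 1)^2 + (2t + 1)^2 = 4f^2 + 4f + 4n^2 + 4t^2 + 4t + 2
= 2(2f^2 + 2f + 2n^2 + 2t^2 + 2t + 1).
Since 2f^2 + 2f + 2n^2 + 2t^2 + 2t + 1 is an integer, the sum of squares is of the form 2k for an integer k.

2(2f^2 + 2f + 2n^2 + 2t^2 + 2t + 1)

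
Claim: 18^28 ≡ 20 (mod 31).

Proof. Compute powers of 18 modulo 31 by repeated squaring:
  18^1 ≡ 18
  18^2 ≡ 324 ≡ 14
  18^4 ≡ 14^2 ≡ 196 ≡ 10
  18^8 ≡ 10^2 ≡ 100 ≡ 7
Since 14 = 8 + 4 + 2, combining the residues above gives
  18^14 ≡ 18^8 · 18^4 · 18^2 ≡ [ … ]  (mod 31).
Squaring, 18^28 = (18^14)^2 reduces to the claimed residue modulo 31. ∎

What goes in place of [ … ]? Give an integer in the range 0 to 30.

18^8 · 18^4 · 18^2 ≡ 7 · 10 · 14 = 980.
980 mod 31 = 19, so 18^14 ≡ 19 (mod 31).

19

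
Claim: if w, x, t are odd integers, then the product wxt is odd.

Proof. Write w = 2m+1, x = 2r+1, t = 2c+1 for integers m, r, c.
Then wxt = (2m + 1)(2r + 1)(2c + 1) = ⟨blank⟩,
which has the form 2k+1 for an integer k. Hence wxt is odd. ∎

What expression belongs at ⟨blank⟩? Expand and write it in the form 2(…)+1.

Expanding: (2m + 1)(2r + 1)(2c + 1) = 8cmr + 4cm + 4cr + 2c + 4mr + 2m + 2r + 1.
Every term except the constant is even, so this is 2(4cmr + 2cm + 2cr + c + 2mr + m + r) + 1,
and 4cmr + 2cm + 2cr + c + 2mr + m + r ∈ ℤ gives the required form.

2(4cmr + 2cm + 2cr + c + 2mr + m + r) + 1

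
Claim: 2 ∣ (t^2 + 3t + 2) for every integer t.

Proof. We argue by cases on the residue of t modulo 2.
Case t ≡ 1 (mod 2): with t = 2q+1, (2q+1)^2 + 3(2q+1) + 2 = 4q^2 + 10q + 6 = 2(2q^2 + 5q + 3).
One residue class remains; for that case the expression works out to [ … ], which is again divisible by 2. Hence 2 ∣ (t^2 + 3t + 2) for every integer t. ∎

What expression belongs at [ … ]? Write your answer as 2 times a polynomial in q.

Only t ≡ 0 (mod 2) is unaccounted for. Put t = 2q:
(2q)^2 + 3(2q) + 2 expands to 4q^2 + 6q + 2,
and factoring out 2 leaves 2(2q^2 + 3q + 1).

2(2q^2 + 3q + 1)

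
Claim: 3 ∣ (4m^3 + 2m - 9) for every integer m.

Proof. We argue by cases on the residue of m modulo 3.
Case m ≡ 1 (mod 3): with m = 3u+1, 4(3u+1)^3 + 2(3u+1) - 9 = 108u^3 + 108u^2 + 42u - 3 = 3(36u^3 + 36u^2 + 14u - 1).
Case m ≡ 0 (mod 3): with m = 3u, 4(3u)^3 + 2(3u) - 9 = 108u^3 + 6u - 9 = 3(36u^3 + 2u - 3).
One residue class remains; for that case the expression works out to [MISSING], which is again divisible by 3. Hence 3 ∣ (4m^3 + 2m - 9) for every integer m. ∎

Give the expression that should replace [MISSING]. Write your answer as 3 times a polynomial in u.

3(36u^3 + 72u^2 + 50u + 9)

The residues treated are {1, 0}, so the missing case is m ≡ 2 (mod 3); write m = 3u+2.
Then 4(3u+2)^3 + 2(3u+2) - 9 = 108u^3 + 216u^2 + 150u + 27 = 3(36u^3 + 72u^2 + 50u + 9).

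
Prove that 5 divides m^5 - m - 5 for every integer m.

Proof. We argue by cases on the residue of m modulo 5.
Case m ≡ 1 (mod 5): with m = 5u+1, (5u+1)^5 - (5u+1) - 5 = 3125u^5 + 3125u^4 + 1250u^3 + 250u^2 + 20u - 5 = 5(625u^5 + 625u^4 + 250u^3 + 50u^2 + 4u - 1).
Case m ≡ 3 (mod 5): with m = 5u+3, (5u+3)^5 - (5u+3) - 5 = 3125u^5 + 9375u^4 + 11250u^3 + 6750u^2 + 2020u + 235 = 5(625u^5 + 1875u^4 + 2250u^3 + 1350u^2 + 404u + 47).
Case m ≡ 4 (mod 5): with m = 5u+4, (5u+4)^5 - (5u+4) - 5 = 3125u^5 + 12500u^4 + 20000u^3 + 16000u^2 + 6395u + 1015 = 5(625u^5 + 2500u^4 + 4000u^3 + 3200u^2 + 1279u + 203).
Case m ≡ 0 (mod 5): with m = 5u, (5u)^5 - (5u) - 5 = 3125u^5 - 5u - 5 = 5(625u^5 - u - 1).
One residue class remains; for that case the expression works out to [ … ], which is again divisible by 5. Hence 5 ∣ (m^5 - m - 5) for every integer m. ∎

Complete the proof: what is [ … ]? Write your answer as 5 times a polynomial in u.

5(625u^5 + 1250u^4 + 1000u^3 + 400u^2 + 79u + 5)

Only m ≡ 2 (mod 5) is unaccounted for. Put m = 5u+2:
(5u+2)^5 - (5u+2) - 5 expands to 3125u^5 + 6250u^4 + 5000u^3 + 2000u^2 + 395u + 25,
and factoring out 5 leaves 5(625u^5 + 1250u^4 + 1000u^3 + 400u^2 + 79u + 5).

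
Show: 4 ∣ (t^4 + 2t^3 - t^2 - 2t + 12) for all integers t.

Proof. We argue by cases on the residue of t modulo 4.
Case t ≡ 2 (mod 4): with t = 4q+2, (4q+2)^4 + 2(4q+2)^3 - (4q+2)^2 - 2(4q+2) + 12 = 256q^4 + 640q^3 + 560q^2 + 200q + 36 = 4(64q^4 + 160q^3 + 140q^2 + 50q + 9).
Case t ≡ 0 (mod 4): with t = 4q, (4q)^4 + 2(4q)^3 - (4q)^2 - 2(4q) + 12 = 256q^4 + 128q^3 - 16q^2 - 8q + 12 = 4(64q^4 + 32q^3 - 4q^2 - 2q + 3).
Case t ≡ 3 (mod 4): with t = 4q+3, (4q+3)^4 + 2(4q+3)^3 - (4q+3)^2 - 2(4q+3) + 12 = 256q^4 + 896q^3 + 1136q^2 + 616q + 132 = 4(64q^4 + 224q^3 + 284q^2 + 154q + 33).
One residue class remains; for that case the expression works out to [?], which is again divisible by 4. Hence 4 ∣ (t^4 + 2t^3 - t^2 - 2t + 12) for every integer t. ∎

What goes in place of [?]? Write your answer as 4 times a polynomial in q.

The residues treated are {2, 0, 3}, so the missing case is t ≡ 1 (mod 4); write t = 4q+1.
Then (4q+1)^4 + 2(4q+1)^3 - (4q+1)^2 - 2(4q+1) + 12 = 256q^4 + 384q^3 + 176q^2 + 24q + 12 = 4(64q^4 + 96q^3 + 44q^2 + 6q + 3).

4(64q^4 + 96q^3 + 44q^2 + 6q + 3)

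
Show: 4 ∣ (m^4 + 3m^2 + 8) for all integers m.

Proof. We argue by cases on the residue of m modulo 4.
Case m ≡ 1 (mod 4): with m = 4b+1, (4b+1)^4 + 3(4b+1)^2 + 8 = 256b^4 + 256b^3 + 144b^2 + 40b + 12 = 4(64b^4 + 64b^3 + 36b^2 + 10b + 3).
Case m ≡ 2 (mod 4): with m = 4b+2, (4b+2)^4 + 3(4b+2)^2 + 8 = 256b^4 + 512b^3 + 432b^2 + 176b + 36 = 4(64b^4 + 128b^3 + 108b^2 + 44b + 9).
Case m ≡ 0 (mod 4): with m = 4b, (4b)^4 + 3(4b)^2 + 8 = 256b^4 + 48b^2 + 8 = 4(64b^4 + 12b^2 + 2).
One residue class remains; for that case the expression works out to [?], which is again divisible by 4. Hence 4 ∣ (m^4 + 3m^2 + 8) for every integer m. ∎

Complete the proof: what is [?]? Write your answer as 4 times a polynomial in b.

Only m ≡ 3 (mod 4) is unaccounted for. Put m = 4b+3:
(4b+3)^4 + 3(4b+3)^2 + 8 expands to 256b^4 + 768b^3 + 912b^2 + 504b + 116,
and factoring out 4 leaves 4(64b^4 + 192b^3 + 228b^2 + 126b + 29).

4(64b^4 + 192b^3 + 228b^2 + 126b + 29)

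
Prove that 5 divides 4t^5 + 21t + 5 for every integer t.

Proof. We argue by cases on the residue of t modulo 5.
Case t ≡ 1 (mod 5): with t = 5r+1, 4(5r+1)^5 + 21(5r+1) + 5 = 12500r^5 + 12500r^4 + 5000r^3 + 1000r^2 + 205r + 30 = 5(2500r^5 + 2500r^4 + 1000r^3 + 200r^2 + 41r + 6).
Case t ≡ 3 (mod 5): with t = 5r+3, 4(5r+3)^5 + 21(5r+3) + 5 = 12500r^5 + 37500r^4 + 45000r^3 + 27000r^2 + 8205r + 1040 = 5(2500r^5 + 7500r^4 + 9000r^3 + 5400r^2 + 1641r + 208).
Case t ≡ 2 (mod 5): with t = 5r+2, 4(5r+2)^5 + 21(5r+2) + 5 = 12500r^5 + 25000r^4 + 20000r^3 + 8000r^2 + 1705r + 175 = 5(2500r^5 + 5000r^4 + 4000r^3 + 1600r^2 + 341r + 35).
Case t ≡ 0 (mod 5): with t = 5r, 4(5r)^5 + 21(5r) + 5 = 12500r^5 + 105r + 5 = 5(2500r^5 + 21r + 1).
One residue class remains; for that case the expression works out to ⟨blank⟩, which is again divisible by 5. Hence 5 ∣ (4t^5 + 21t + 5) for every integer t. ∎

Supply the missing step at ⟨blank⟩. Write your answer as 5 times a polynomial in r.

5(2500r^5 + 10000r^4 + 16000r^3 + 12800r^2 + 5141r + 837)

Only t ≡ 4 (mod 5) is unaccounted for. Put t = 5r+4:
4(5r+4)^5 + 21(5r+4) + 5 expands to 12500r^5 + 50000r^4 + 80000r^3 + 64000r^2 + 25705r + 4185,
and factoring out 5 leaves 5(2500r^5 + 10000r^4 + 16000r^3 + 12800r^2 + 5141r + 837).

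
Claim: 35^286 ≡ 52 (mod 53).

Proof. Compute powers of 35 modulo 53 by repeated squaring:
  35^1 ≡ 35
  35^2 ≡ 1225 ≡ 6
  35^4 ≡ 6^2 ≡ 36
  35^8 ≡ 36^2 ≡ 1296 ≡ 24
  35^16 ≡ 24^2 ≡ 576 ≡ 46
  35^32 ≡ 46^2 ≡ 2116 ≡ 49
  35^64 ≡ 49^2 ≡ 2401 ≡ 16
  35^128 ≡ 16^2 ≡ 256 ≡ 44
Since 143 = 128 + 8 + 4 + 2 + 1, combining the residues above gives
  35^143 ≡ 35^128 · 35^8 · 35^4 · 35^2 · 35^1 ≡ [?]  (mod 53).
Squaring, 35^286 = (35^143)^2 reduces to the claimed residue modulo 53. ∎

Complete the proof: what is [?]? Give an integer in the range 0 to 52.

23

Multiply the listed residues: 44 · 24 · 36 · 6 · 35 = 1056 → 38016 → 228096 → 7983360.
Reducing modulo 53: 7983360 = 150629·53 + 23, so 35^143 ≡ 23.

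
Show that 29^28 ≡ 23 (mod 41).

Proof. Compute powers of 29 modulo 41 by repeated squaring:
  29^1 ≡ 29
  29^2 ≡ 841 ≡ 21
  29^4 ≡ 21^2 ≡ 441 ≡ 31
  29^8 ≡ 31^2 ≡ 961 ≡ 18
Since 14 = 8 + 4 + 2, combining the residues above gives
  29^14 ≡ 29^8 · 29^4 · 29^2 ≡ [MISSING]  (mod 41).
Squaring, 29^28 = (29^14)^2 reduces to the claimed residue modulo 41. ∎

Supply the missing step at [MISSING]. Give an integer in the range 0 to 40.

29^8 · 29^4 · 29^2 ≡ 18 · 31 · 21 = 11718.
11718 mod 41 = 33, so 29^14 ≡ 33 (mod 41).

33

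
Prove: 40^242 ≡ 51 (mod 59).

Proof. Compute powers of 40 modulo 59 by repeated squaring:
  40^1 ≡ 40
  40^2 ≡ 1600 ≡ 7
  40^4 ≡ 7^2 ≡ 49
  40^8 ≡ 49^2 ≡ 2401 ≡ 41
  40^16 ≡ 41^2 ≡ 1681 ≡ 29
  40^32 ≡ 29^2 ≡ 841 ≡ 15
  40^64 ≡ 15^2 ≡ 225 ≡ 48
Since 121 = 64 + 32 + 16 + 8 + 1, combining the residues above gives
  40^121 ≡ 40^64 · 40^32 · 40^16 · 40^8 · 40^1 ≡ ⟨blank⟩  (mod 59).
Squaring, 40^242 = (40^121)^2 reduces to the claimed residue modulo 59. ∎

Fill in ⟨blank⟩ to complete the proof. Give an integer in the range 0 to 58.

13

40^64 · 40^32 · 40^16 · 40^8 · 40^1 ≡ 48 · 15 · 29 · 41 · 40 = 34243200.
34243200 mod 59 = 13, so 40^121 ≡ 13 (mod 59).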